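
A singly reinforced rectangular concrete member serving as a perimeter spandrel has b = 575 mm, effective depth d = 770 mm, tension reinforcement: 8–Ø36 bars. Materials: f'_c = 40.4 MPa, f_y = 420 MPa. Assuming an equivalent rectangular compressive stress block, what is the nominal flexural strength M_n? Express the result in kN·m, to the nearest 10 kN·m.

M_n ≈ 2340 kN·m

A_s = 8 × 1018 = 8144 mm².
T = A_s f_y = 8144 × 420 = 3420480 N = 3420.48 kN.
From C = T: a = T/(0.85 f'_c b) = 3420480/(0.85 × 40.4 × 575) = 173.23 mm.
M_n = T(d − a/2) = 3420.48 kN × (770 − 86.615) mm = 2337.50 kN·m.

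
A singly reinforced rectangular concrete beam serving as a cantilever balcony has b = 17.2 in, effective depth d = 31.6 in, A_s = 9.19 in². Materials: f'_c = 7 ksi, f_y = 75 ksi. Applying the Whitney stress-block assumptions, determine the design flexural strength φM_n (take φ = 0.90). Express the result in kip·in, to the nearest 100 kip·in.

T = A_s f_y = 9.19 × 75 = 689.25 kips.
a = T/(0.85 f'_c b) = 689.25/(0.85 × 7 × 17.2) = 6.735 in.
M_n = T(d − a/2) = 689.25 × (31.6 − 3.3675) = 19459.3 kip·in.
φM_n = 0.90 × 19459.3 = 17513.4 kip·in.

φM_n ≈ 17500 kip·in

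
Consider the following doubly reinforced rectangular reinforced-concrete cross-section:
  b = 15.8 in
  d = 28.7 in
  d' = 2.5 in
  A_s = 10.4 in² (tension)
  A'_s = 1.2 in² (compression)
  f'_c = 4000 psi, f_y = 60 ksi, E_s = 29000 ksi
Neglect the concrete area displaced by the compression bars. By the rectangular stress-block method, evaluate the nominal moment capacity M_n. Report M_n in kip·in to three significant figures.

Assume both steels yield.
a = (A_s − A'_s) f_y/(0.85 f'_c b) = (10.4 − 1.2) × 60/(0.85 × 4 × 15.8) = 10.276 in.
c = a/β₁ = 10.276/0.85 = 12.089 in; ε'_s = 0.003(c − d')/c = 0.0024 ≥ ε_y = 0.0021, so the compression steel yields.
M_n = (A_s − A'_s) f_y (d − a/2) + A'_s f_y (d − d') = 552 × (28.7 − 5.138) + 72 × (28.7 − 2.5) = 13006.2 + 1886.4 = 14892.6 kip·in.

M_n ≈ 14900 kip·in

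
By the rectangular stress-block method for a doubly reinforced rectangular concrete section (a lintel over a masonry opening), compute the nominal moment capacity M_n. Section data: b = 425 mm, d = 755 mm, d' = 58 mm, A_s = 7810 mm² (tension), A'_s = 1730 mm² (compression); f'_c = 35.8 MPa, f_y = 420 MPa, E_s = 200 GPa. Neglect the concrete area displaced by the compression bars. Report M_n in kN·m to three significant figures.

M_n ≈ 2180 kN·m

Assume both tension and compression steel yield.
Net tension couple steel: A_s − A'_s = 6080 mm².
a = (A_s − A'_s) f_y / (0.85 f'_c b) = 2553600/(0.85 × 35.8 × 425) = 197.45 mm.
c = a/β₁ = 197.45/0.794 = 248.68 mm; ε'_s = 0.003(c − d')/c = 0.0023 ≥ f_y/E_s = 0.0021, so compression steel does yield.
M_n = (A_s − A'_s) f_y (d − a/2) + A'_s f_y (d − d') = [2553600 × (755 − 98.725) + 726600 × (755 − 58)] × 10⁻⁶ = 1675.86 + 506.44 = 2182.30 kN·m.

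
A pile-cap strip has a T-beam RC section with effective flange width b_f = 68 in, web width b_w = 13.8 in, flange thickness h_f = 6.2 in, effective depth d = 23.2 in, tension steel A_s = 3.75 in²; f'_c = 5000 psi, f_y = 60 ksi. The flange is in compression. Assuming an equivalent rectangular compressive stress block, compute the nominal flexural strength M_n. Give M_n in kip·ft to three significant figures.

Tension: T = A_s f_y = 3.75 × 60 = 225 kips.
Try a within the flange: a = T/(0.85 f'_c b_f) = 225/(0.85 × 5 × 68) = 0.779 in.
Since a = 0.779 ≤ h_f = 6.2 in, the stress block lies entirely in the flange; analyse as a rectangular beam of width b_f.
M_n = T(d − a/2) = 225 × (23.2 − 0.3895) = 5132.4 kip·in.
M_n = 5132.4/12 = 427.70 kip·ft.

M_n ≈ 428 kip·ft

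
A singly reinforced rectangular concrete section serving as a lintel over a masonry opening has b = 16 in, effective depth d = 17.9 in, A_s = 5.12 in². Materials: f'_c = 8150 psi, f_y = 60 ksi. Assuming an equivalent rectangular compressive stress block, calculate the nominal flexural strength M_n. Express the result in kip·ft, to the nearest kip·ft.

T = A_s f_y = 5.12 × 60 = 307.2 kips.
a = T/(0.85 f'_c b) = 307.2/(0.85 × 8.15 × 16) = 2.772 in.
M_n = T(d − a/2) = 307.2 × (17.9 − 1.386) = 5073.1 kip·in = 5073.1/12 = 422.76 kip·ft.

M_n ≈ 423 kip·ft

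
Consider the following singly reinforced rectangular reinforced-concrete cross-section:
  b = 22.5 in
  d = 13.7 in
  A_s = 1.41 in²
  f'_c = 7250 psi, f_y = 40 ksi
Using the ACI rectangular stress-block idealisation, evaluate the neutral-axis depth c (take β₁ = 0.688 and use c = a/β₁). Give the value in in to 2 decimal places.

T = A_s f_y = 1.41 × 40 = 56.4 kips.
a = T/(0.85 f'_c b) = 56.4/(0.85 × 7.25 × 22.5) = 0.4068 in.
With β₁ = 0.688, c = a/β₁ = 0.4068/0.688 = 0.59 in.

c ≈ 0.59 in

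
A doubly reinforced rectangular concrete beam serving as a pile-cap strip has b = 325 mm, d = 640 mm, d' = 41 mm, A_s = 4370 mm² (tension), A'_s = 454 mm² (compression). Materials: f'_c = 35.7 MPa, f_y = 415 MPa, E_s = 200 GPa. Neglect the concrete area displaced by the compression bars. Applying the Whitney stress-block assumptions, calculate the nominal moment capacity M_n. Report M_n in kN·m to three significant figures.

Assume both tension and compression steel yield.
Net tension couple steel: A_s − A'_s = 3916 mm².
a = (A_s − A'_s) f_y / (0.85 f'_c b) = 1625140/(0.85 × 35.7 × 325) = 164.79 mm.
c = a/β₁ = 164.79/0.795 = 207.28 mm; ε'_s = 0.003(c − d')/c = 0.0024 ≥ f_y/E_s = 0.0021, so compression steel does yield.
M_n = (A_s − A'_s) f_y (d − a/2) + A'_s f_y (d − d') = [1625140 × (640 − 82.395) + 188410 × (640 − 41)] × 10⁻⁶ = 906.19 + 112.86 = 1019.05 kN·m.

M_n ≈ 1020 kN·m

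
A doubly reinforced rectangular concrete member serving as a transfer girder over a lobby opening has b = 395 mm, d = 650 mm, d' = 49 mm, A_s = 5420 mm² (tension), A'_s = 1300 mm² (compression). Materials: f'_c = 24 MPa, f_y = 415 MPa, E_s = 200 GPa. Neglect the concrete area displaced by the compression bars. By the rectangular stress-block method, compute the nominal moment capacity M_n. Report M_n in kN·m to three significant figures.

Assume both tension and compression steel yield.
Net tension couple steel: A_s − A'_s = 4120 mm².
a = (A_s − A'_s) f_y / (0.85 f'_c b) = 1709800/(0.85 × 24 × 395) = 212.19 mm.
c = a/β₁ = 212.19/0.85 = 249.64 mm; ε'_s = 0.003(c − d')/c = 0.0024 ≥ f_y/E_s = 0.0021, so compression steel does yield.
M_n = (A_s − A'_s) f_y (d − a/2) + A'_s f_y (d − d') = [1709800 × (650 − 106.095) + 539500 × (650 − 49)] × 10⁻⁶ = 929.97 + 324.24 = 1254.21 kN·m.

M_n ≈ 1250 kN·m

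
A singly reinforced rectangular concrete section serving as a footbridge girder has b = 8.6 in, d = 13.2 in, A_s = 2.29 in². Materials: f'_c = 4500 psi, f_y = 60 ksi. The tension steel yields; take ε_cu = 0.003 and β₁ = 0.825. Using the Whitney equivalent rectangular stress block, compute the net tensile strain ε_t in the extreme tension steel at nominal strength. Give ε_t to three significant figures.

a = A_s f_y/(0.85 f'_c b) = 4.177 in.
β₁ = 0.825, so c = a/β₁ = 4.177/0.825 = 5.063 in.
From the linear strain diagram with ε_cu = 0.003: ε_t = 0.003 (d − c)/c = 0.003 × (13.2 − 5.063)/5.063 = 0.00482.
ε_t is between 0.004 and 0.005 — transition zone.

ε_t ≈ 0.00482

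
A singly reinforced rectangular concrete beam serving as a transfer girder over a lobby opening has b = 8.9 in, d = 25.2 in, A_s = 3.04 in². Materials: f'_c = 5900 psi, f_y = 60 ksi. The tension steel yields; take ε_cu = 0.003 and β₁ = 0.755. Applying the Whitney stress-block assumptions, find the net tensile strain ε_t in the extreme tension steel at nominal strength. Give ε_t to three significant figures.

ε_t ≈ 0.0110

a = A_s f_y/(0.85 f'_c b) = 4.087 in.
β₁ = 0.755, so c = a/β₁ = 4.087/0.755 = 5.413 in.
From the linear strain diagram with ε_cu = 0.003: ε_t = 0.003 (d − c)/c = 0.003 × (25.2 − 5.413)/5.413 = 0.0110.
Since ε_t ≥ 0.005, the section is tension-controlled.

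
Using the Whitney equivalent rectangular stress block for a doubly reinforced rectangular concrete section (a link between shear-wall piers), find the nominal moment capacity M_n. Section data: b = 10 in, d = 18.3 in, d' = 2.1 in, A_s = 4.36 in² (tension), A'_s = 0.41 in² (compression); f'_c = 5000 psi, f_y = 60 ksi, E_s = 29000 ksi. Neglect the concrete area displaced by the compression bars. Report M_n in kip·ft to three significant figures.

Assume both steels yield.
a = (A_s − A'_s) f_y/(0.85 f'_c b) = (4.36 − 0.41) × 60/(0.85 × 5 × 10) = 5.576 in.
c = a/β₁ = 5.576/0.8 = 6.970 in; ε'_s = 0.003(c − d')/c = 0.0021 ≥ ε_y = 0.0021, so the compression steel yields.
M_n = (A_s − A'_s) f_y (d − a/2) + A'_s f_y (d − d') = 237 × (18.3 − 2.788) + 24.6 × (18.3 − 2.1) = 3676.3 + 398.5 = 4074.8 kip·in = 4074.8/12 = 339.57 kip·ft.

M_n ≈ 340 kip·ft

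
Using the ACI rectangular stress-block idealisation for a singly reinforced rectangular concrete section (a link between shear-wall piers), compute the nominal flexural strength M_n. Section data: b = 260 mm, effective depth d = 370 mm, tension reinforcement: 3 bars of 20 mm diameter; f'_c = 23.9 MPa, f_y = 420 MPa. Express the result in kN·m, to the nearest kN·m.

M_n ≈ 132 kN·m

A_s = 3 × 314 = 942 mm².
T = A_s f_y = 942 × 420 = 395640 N = 395.64 kN.
From C = T: a = T/(0.85 f'_c b) = 395640/(0.85 × 23.9 × 260) = 74.90 mm.
M_n = T(d − a/2) = 395.64 kN × (370 − 37.45) mm = 131.57 kN·m.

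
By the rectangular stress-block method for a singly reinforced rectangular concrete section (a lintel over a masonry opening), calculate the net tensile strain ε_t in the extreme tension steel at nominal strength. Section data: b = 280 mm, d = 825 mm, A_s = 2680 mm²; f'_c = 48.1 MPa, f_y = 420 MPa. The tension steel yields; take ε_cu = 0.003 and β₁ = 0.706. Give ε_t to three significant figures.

a = A_s f_y/(0.85 f'_c b) = 98.32 mm.
β₁ = 0.706, so c = a/β₁ = 98.32/0.706 = 139.26 mm.
From the linear strain diagram with ε_cu = 0.003: ε_t = 0.003 (d − c)/c = 0.003 × (825 − 139.26)/139.26 = 0.0148.
Since ε_t ≥ 0.005, the section is tension-controlled.

ε_t ≈ 0.0148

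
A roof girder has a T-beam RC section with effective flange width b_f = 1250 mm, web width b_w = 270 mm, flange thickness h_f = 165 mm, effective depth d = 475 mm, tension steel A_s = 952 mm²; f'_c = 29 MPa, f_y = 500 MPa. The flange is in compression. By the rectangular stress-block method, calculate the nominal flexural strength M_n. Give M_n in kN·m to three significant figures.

M_n ≈ 222 kN·m

Tension: T = A_s f_y = 952 × 500 = 476000 N.
Try a within the flange: a = T/(0.85 f'_c b_f) = 476000/(0.85 × 29 × 1250) = 15.45 mm.
Since a = 15.45 ≤ h_f = 165 mm, the stress block lies entirely in the flange; analyse as a rectangular beam of width b_f.
M_n = T(d − a/2) = 476000 × (475 − 7.725) = 222.42 × 10⁶ N·mm.
M_n = 222.42 kN·m.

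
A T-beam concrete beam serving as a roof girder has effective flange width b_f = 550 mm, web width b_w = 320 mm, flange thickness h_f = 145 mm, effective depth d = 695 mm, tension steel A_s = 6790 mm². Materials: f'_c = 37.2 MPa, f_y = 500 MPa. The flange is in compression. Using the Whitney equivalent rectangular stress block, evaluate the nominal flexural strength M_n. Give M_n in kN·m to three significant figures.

Tension: T = A_s f_y = 6790 × 500 = 3395000 N.
Try a within the flange: a = T/(0.85 f'_c b_f) = 3395000/(0.85 × 37.2 × 550) = 195.22 mm.
a = 195.22 > h_f = 145 mm: the block extends into the web. Split into flange-overhang and web parts.
C_f = 0.85 f'_c (b_f − b_w) h_f = 0.85 × 37.2 × (550 − 320) × 145 = 1054527 N.
Remaining web compression depth: a_w = (T − C_f)/(0.85 f'_c b_w) = (3395000 − 1054527)/(0.85 × 37.2 × 320) = 231.31 mm.
M_n = C_f(d − h_f/2) + (T − C_f)(d − a_w/2) = 1054527 × (695 − 72.5) + 2340473 × (695 − 115.655) = 656.44 + 1355.94 = 2012.38 × 10⁶ N·mm.
M_n = 2012.38 kN·m.

M_n ≈ 2010 kN·m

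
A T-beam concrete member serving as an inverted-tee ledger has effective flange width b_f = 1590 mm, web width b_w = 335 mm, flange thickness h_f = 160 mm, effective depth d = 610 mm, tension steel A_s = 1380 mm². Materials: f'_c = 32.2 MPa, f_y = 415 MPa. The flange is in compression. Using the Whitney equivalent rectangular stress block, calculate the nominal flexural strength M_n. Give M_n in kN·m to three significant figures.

M_n ≈ 346 kN·m

Tension: T = A_s f_y = 1380 × 415 = 572700 N.
Try a within the flange: a = T/(0.85 f'_c b_f) = 572700/(0.85 × 32.2 × 1590) = 13.16 mm.
Since a = 13.16 ≤ h_f = 160 mm, the stress block lies entirely in the flange; analyse as a rectangular beam of width b_f.
M_n = T(d − a/2) = 572700 × (610 − 6.58) = 345.58 × 10⁶ N·mm.
M_n = 345.58 kN·m.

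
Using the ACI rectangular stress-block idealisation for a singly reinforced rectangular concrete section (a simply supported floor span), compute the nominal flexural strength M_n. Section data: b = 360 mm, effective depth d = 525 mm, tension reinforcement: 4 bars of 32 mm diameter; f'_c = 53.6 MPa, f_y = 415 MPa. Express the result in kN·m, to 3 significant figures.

M_n ≈ 646 kN·m

A_s = 4 × 804 = 3216 mm².
T = A_s f_y = 3216 × 415 = 1334640 N = 1334.64 kN.
From C = T: a = T/(0.85 f'_c b) = 1334640/(0.85 × 53.6 × 360) = 81.37 mm.
M_n = T(d − a/2) = 1334.64 kN × (525 − 40.685) mm = 646.39 kN·m.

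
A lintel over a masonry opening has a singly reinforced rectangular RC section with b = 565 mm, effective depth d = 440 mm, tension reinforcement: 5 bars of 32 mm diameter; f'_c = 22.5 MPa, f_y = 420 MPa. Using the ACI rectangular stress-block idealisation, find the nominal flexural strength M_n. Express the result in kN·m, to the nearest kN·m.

M_n ≈ 611 kN·m

A_s = 5 × 804 = 4020 mm².
T = A_s f_y = 4020 × 420 = 1688400 N = 1688.4 kN.
From C = T: a = T/(0.85 f'_c b) = 1688400/(0.85 × 22.5 × 565) = 156.25 mm.
M_n = T(d − a/2) = 1688.4 kN × (440 − 78.125) mm = 610.99 kN·m.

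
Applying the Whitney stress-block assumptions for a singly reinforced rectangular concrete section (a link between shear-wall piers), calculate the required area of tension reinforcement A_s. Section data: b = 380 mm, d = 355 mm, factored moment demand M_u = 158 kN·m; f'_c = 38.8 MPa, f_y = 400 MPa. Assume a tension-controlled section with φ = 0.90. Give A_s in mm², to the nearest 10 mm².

M_n = M_u/φ = 158/0.90 = 175.556 kN·m.
With M_n = 0.85 f'_c a b (d − a/2), solve the quadratic for a:
a = d − √(d² − 2M_n/(0.85 f'_c b)) = 355 − √(355² − 2 × 175.556×10⁶/(0.85 × 38.8 × 380)) = 41.94 mm.
A_s = 0.85 f'_c a b / f_y = 0.85 × 38.8 × 41.94 × 380 / 400 = 1314.0 mm².

A_s ≈ 1310 mm²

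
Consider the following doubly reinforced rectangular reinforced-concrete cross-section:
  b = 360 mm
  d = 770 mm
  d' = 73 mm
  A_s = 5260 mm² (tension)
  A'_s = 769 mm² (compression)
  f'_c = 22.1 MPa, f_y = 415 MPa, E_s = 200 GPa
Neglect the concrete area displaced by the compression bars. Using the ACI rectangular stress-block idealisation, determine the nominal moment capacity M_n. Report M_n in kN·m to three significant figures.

Assume both tension and compression steel yield.
Net tension couple steel: A_s − A'_s = 4491 mm².
a = (A_s − A'_s) f_y / (0.85 f'_c b) = 1863765/(0.85 × 22.1 × 360) = 275.60 mm.
c = a/β₁ = 275.60/0.85 = 324.24 mm; ε'_s = 0.003(c − d')/c = 0.0023 ≥ f_y/E_s = 0.0021, so compression steel does yield.
M_n = (A_s − A'_s) f_y (d − a/2) + A'_s f_y (d − d') = [1863765 × (770 − 137.8) + 319135 × (770 − 73)] × 10⁻⁶ = 1178.27 + 222.44 = 1400.71 kN·m.

M_n ≈ 1400 kN·m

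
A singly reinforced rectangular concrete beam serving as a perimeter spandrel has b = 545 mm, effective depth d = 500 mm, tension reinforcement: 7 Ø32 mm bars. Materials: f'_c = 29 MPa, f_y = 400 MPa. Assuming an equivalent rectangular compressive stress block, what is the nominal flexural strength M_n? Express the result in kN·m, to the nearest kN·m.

M_n ≈ 937 kN·m

A_s = 7 × 804 = 5628 mm².
T = A_s f_y = 5628 × 400 = 2251200 N = 2251.2 kN.
From C = T: a = T/(0.85 f'_c b) = 2251200/(0.85 × 29 × 545) = 167.57 mm.
M_n = T(d − a/2) = 2251.2 kN × (500 − 83.785) mm = 936.98 kN·m.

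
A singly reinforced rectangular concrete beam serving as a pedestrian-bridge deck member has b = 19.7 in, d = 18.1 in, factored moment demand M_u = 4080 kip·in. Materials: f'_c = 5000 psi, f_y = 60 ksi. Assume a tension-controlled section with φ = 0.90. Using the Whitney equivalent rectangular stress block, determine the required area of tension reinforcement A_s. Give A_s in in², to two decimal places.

M_n = M_u/φ = 4080/0.90 = 4533.33 kip·in.
From M_n = 0.85 f'_c a b (d − a/2):
a = d − √(d² − 2M_n/(0.85 f'_c b)) = 18.1 − √(18.1² − 2 × 4533.33/(0.85 × 5 × 19.7)) = 3.291 in.
A_s = 0.85 f'_c a b / f_y = 0.85 × 5 × 3.291 × 19.7 / 60 = 4.592 in².

A_s ≈ 4.59 in²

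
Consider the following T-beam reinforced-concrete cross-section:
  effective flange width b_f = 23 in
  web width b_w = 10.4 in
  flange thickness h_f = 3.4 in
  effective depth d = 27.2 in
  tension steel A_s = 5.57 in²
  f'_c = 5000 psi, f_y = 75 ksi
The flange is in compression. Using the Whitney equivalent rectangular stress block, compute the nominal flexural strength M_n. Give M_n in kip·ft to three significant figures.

Tension: T = A_s f_y = 5.57 × 75 = 417.75 kips.
Try a within the flange: a = T/(0.85 f'_c b_f) = 417.75/(0.85 × 5 × 23) = 4.274 in.
a = 4.274 > h_f = 3.4 in: the block extends into the web. Split into flange-overhang and web parts.
C_f = 0.85 f'_c (b_f − b_w) h_f = 0.85 × 5 × (23 − 10.4) × 3.4 = 182.1 kips.
Remaining web compression depth: a_w = (T − C_f)/(0.85 f'_c b_w) = (417.75 − 182.1)/(0.85 × 5 × 10.4) = 5.331 in.
M_n = C_f(d − h_f/2) + (T − C_f)(d − a_w/2) = 182.1 × (27.2 − 1.7) + 235.65 × (27.2 − 2.6655) = 4643.6 + 5781.6 = 10425.2 kip·in.
M_n = 10425.2/12 = 868.77 kip·ft.

M_n ≈ 869 kip·ft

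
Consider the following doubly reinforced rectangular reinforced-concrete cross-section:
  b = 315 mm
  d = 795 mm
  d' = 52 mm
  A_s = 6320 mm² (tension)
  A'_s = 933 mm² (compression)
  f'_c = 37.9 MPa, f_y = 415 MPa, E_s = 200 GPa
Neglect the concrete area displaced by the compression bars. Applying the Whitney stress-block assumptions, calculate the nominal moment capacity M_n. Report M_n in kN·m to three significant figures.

M_n ≈ 1820 kN·m

Assume both tension and compression steel yield.
Net tension couple steel: A_s − A'_s = 5387 mm².
a = (A_s − A'_s) f_y / (0.85 f'_c b) = 2235605/(0.85 × 37.9 × 315) = 220.31 mm.
c = a/β₁ = 220.31/0.779 = 282.81 mm; ε'_s = 0.003(c − d')/c = 0.0024 ≥ f_y/E_s = 0.0021, so compression steel does yield.
M_n = (A_s − A'_s) f_y (d − a/2) + A'_s f_y (d − d') = [2235605 × (795 − 110.155) + 387195 × (795 − 52)] × 10⁻⁶ = 1531.04 + 287.69 = 1818.73 kN·m.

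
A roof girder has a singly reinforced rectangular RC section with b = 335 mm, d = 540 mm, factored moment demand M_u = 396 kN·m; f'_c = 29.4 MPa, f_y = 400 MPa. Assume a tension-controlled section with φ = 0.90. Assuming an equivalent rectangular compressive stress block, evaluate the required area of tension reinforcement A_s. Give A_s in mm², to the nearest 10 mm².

M_n = M_u/φ = 396/0.90 = 440 kN·m.
With M_n = 0.85 f'_c a b (d − a/2), solve the quadratic for a:
a = d − √(d² − 2M_n/(0.85 f'_c b)) = 540 − √(540² − 2 × 440×10⁶/(0.85 × 29.4 × 335)) = 108.16 mm.
A_s = 0.85 f'_c a b / f_y = 0.85 × 29.4 × 108.16 × 335 / 400 = 2263.7 mm².

A_s ≈ 2260 mm²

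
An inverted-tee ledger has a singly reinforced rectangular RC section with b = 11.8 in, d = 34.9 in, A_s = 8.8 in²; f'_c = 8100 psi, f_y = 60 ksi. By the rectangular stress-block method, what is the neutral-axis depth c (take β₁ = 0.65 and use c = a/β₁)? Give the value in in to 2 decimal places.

c ≈ 10.00 in

T = A_s f_y = 8.8 × 60 = 528 kips.
a = T/(0.85 f'_c b) = 528/(0.85 × 8.1 × 11.8) = 6.4990 in.
With β₁ = 0.65, c = a/β₁ = 6.4990/0.65 = 10.00 in.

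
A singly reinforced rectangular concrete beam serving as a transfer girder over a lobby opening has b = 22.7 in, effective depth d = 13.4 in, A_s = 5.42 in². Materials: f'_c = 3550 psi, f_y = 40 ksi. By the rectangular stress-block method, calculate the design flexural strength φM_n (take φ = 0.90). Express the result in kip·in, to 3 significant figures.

φM_n ≈ 2310 kip·in

T = A_s f_y = 5.42 × 40 = 216.8 kips.
a = T/(0.85 f'_c b) = 216.8/(0.85 × 3.55 × 22.7) = 3.165 in.
M_n = T(d − a/2) = 216.8 × (13.4 − 1.5825) = 2562.0 kip·in.
φM_n = 0.90 × 2562.0 = 2305.8 kip·in.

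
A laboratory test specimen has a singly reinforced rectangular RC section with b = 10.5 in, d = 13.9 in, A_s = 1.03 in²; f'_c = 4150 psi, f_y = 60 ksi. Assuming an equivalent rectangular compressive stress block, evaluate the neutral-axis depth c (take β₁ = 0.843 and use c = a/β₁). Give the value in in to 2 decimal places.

c ≈ 1.98 in

T = A_s f_y = 1.03 × 60 = 61.8 kips.
a = T/(0.85 f'_c b) = 61.8/(0.85 × 4.15 × 10.5) = 1.6685 in.
With β₁ = 0.843, c = a/β₁ = 1.6685/0.843 = 1.98 in.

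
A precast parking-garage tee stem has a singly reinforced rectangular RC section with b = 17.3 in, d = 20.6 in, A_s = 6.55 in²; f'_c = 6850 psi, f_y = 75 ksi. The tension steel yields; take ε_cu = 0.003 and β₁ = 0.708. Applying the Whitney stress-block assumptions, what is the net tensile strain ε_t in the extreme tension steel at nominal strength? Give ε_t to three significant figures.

a = A_s f_y/(0.85 f'_c b) = 4.877 in.
β₁ = 0.708, so c = a/β₁ = 4.877/0.708 = 6.888 in.
From the linear strain diagram with ε_cu = 0.003: ε_t = 0.003 (d − c)/c = 0.003 × (20.6 − 6.888)/6.888 = 0.00597.
Since ε_t ≥ 0.005, the section is tension-controlled.

ε_t ≈ 0.00597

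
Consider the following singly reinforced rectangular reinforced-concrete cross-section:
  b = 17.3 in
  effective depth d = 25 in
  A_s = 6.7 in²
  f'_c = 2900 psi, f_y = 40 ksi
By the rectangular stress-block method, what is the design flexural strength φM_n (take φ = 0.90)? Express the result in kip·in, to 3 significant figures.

φM_n ≈ 5270 kip·in

T = A_s f_y = 6.7 × 40 = 268 kips.
a = T/(0.85 f'_c b) = 268/(0.85 × 2.9 × 17.3) = 6.285 in.
M_n = T(d − a/2) = 268 × (25 − 3.1425) = 5857.8 kip·in.
φM_n = 0.90 × 5857.8 = 5272.0 kip·in.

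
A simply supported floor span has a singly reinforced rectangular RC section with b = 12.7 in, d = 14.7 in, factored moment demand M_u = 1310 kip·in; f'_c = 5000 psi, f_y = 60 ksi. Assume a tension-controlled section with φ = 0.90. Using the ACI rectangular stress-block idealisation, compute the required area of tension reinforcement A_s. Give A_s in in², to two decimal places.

A_s ≈ 1.77 in²

M_n = M_u/φ = 1310/0.90 = 1455.56 kip·in.
From M_n = 0.85 f'_c a b (d − a/2):
a = d − √(d² − 2M_n/(0.85 f'_c b)) = 14.7 − √(14.7² − 2 × 1455.56/(0.85 × 5 × 12.7)) = 1.966 in.
A_s = 0.85 f'_c a b / f_y = 0.85 × 5 × 1.966 × 12.7 / 60 = 1.769 in².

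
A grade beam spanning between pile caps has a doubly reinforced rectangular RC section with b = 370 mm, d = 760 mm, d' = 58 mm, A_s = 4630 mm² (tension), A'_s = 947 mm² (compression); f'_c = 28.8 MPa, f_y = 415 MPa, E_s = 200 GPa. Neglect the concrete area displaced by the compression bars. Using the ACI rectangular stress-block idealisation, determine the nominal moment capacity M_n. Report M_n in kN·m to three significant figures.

M_n ≈ 1310 kN·m

Assume both tension and compression steel yield.
Net tension couple steel: A_s − A'_s = 3683 mm².
a = (A_s − A'_s) f_y / (0.85 f'_c b) = 1528445/(0.85 × 28.8 × 370) = 168.75 mm.
c = a/β₁ = 168.75/0.844 = 199.94 mm; ε'_s = 0.003(c − d')/c = 0.0021 ≥ f_y/E_s = 0.0021, so compression steel does yield.
M_n = (A_s − A'_s) f_y (d − a/2) + A'_s f_y (d − d') = [1528445 × (760 − 84.375) + 393005 × (760 − 58)] × 10⁻⁶ = 1032.66 + 275.89 = 1308.55 kN·m.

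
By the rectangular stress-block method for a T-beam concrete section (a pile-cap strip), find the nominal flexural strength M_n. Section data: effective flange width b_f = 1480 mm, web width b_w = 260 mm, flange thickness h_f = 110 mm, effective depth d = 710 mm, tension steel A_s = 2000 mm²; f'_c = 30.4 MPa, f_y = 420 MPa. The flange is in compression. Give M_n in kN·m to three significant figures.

M_n ≈ 587 kN·m

Tension: T = A_s f_y = 2000 × 420 = 840000 N.
Try a within the flange: a = T/(0.85 f'_c b_f) = 840000/(0.85 × 30.4 × 1480) = 21.96 mm.
Since a = 21.96 ≤ h_f = 110 mm, the stress block lies entirely in the flange; analyse as a rectangular beam of width b_f.
M_n = T(d − a/2) = 840000 × (710 − 10.98) = 587.18 × 10⁶ N·mm.
M_n = 587.18 kN·m.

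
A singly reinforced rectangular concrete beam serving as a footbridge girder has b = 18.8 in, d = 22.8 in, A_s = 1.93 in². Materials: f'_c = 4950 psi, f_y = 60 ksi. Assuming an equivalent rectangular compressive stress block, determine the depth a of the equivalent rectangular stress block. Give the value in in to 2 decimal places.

T = A_s f_y = 1.93 × 60 = 115.8 kips.
a = T/(0.85 f'_c b) = 115.8/(0.85 × 4.95 × 18.8) = 1.46 in.

a ≈ 1.46 in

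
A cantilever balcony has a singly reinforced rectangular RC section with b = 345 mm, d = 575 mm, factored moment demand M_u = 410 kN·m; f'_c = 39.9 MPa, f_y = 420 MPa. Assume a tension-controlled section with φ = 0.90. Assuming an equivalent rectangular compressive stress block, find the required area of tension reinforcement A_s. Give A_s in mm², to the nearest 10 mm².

M_n = M_u/φ = 410/0.90 = 455.556 kN·m.
With M_n = 0.85 f'_c a b (d − a/2), solve the quadratic for a:
a = d − √(d² − 2M_n/(0.85 f'_c b)) = 575 − √(575² − 2 × 455.556×10⁶/(0.85 × 39.9 × 345)) = 72.25 mm.
A_s = 0.85 f'_c a b / f_y = 0.85 × 39.9 × 72.25 × 345 / 420 = 2012.8 mm².

A_s ≈ 2010 mm²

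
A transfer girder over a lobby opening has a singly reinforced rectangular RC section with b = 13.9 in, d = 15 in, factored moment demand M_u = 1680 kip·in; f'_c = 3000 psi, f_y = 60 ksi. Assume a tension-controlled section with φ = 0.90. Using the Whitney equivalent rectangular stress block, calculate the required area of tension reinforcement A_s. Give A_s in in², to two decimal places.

M_n = M_u/φ = 1680/0.90 = 1866.67 kip·in.
From M_n = 0.85 f'_c a b (d − a/2):
a = d − √(d² − 2M_n/(0.85 f'_c b)) = 15 − √(15² − 2 × 1866.67/(0.85 × 3 × 13.9)) = 4.061 in.
A_s = 0.85 f'_c a b / f_y = 0.85 × 3 × 4.061 × 13.9 / 60 = 2.399 in².

A_s ≈ 2.40 in²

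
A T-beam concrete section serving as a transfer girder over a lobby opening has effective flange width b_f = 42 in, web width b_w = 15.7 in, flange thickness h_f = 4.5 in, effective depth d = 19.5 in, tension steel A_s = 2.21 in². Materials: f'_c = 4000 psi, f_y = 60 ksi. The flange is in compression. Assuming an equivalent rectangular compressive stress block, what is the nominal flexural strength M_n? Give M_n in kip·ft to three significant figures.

Tension: T = A_s f_y = 2.21 × 60 = 132.6 kips.
Try a within the flange: a = T/(0.85 f'_c b_f) = 132.6/(0.85 × 4 × 42) = 0.929 in.
Since a = 0.929 ≤ h_f = 4.5 in, the stress block lies entirely in the flange; analyse as a rectangular beam of width b_f.
M_n = T(d − a/2) = 132.6 × (19.5 − 0.4645) = 2524.1 kip·in.
M_n = 2524.1/12 = 210.34 kip·ft.

M_n ≈ 210 kip·ft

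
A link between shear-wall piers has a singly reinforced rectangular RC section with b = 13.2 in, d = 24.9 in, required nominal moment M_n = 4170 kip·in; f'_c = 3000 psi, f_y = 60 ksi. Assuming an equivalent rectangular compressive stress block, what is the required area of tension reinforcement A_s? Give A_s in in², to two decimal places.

From M_n = 0.85 f'_c a b (d − a/2):
a = d − √(d² − 2M_n/(0.85 f'_c b)) = 24.9 − √(24.9² − 2 × 4170/(0.85 × 3 × 13.2)) = 5.607 in.
A_s = 0.85 f'_c a b / f_y = 0.85 × 3 × 5.607 × 13.2 / 60 = 3.146 in².

A_s ≈ 3.15 in²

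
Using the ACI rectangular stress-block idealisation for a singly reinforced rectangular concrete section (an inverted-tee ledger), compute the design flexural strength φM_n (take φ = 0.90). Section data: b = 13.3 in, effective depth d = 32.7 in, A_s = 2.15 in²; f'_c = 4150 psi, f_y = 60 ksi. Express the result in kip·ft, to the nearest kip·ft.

T = A_s f_y = 2.15 × 60 = 129 kips.
a = T/(0.85 f'_c b) = 129/(0.85 × 4.15 × 13.3) = 2.750 in.
M_n = T(d − a/2) = 129 × (32.7 − 1.375) = 4040.9 kip·in = 4040.9/12 = 336.74 kip·ft.
φM_n = 0.90 × 336.74 = 303.07 kip·ft.

φM_n ≈ 303 kip·ft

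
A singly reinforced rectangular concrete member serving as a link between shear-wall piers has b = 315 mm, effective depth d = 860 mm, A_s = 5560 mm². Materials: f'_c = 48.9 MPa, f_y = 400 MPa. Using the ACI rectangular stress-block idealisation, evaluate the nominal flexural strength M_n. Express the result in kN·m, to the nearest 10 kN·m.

T = A_s f_y = 5560 × 400 = 2224000 N = 2224 kN.
From C = T: a = T/(0.85 f'_c b) = 2224000/(0.85 × 48.9 × 315) = 169.86 mm.
M_n = T(d − a/2) = 2224 kN × (860 − 84.93) mm = 1723.76 kN·m.

M_n ≈ 1720 kN·m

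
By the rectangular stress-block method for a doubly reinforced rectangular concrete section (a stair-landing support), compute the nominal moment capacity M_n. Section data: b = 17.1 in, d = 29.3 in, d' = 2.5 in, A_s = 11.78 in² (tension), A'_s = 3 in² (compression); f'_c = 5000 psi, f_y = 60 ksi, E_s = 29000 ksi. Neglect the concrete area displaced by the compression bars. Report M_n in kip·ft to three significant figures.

M_n ≈ 1530 kip·ft

Assume both steels yield.
a = (A_s − A'_s) f_y/(0.85 f'_c b) = (11.78 − 3) × 60/(0.85 × 5 × 17.1) = 7.249 in.
c = a/β₁ = 7.249/0.8 = 9.061 in; ε'_s = 0.003(c − d')/c = 0.0022 ≥ ε_y = 0.0021, so the compression steel yields.
M_n = (A_s − A'_s) f_y (d − a/2) + A'_s f_y (d − d') = 526.8 × (29.3 − 3.6245) + 180 × (29.3 − 2.5) = 13525.9 + 4824.0 = 18349.9 kip·in = 18349.9/12 = 1529.16 kip·ft.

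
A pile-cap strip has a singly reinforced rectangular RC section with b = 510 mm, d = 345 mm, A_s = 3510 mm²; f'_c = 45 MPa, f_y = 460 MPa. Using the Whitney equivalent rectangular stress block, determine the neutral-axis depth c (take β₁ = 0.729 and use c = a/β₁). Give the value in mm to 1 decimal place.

T = A_s f_y = 3510 × 460 = 1614600 N = 1614.6 kN.
Setting C = 0.85 f'_c a b equal to T: a = 1614600/(0.85 × 45 × 510) = 82.768 mm.
With β₁ = 0.729, c = a/β₁ = 82.768/0.729 = 113.5 mm.

c ≈ 113.5 mm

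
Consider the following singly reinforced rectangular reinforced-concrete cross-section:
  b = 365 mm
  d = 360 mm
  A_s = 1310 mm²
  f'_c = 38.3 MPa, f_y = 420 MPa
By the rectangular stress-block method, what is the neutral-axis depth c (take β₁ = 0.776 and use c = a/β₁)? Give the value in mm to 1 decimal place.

c ≈ 59.7 mm

T = A_s f_y = 1310 × 420 = 550200 N = 550.2 kN.
Setting C = 0.85 f'_c a b equal to T: a = 550200/(0.85 × 38.3 × 365) = 46.303 mm.
With β₁ = 0.776, c = a/β₁ = 46.303/0.776 = 59.7 mm.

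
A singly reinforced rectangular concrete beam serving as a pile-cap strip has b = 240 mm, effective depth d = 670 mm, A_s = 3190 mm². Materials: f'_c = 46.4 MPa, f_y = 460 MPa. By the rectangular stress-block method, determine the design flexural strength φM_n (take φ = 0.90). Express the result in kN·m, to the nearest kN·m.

T = A_s f_y = 3190 × 460 = 1467400 N = 1467.4 kN.
From C = T: a = T/(0.85 f'_c b) = 1467400/(0.85 × 46.4 × 240) = 155.02 mm.
M_n = T(d − a/2) = 1467.4 kN × (670 − 77.51) mm = 869.42 kN·m.
φM_n = 0.90 × 869.42 = 782.48 kN·m.

φM_n ≈ 782 kN·m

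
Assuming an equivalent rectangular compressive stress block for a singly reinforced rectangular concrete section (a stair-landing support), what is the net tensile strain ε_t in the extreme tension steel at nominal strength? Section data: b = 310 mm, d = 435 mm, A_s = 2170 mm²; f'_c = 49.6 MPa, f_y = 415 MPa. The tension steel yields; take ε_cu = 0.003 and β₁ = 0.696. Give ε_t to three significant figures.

ε_t ≈ 0.0102

a = A_s f_y/(0.85 f'_c b) = 68.90 mm.
β₁ = 0.696, so c = a/β₁ = 68.90/0.696 = 98.99 mm.
From the linear strain diagram with ε_cu = 0.003: ε_t = 0.003 (d − c)/c = 0.003 × (435 − 98.99)/98.99 = 0.0102.
Since ε_t ≥ 0.005, the section is tension-controlled.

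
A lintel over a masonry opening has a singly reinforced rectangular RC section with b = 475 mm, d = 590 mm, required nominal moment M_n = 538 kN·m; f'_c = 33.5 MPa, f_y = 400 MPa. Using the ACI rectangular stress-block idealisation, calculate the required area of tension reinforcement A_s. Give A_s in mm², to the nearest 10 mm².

A_s ≈ 2430 mm²

With M_n = 0.85 f'_c a b (d − a/2), solve the quadratic for a:
a = d − √(d² − 2M_n/(0.85 f'_c b)) = 590 − √(590² − 2 × 538×10⁶/(0.85 × 33.5 × 475)) = 71.78 mm.
A_s = 0.85 f'_c a b / f_y = 0.85 × 33.5 × 71.78 × 475 / 400 = 2427.2 mm².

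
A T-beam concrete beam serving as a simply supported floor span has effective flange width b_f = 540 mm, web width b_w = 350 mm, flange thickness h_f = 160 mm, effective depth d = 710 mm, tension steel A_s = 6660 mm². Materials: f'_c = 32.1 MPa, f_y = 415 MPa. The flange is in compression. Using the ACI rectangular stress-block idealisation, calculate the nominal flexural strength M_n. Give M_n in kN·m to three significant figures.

M_n ≈ 1700 kN·m

Tension: T = A_s f_y = 6660 × 415 = 2763900 N.
Try a within the flange: a = T/(0.85 f'_c b_f) = 2763900/(0.85 × 32.1 × 540) = 187.59 mm.
a = 187.59 > h_f = 160 mm: the block extends into the web. Split into flange-overhang and web parts.
C_f = 0.85 f'_c (b_f − b_w) h_f = 0.85 × 32.1 × (540 − 350) × 160 = 829464 N.
Remaining web compression depth: a_w = (T − C_f)/(0.85 f'_c b_w) = (2763900 − 829464)/(0.85 × 32.1 × 350) = 202.56 mm.
M_n = C_f(d − h_f/2) + (T − C_f)(d − a_w/2) = 829464 × (710 − 80) + 1934436 × (710 − 101.28) = 522.56 + 1177.53 = 1700.09 × 10⁶ N·mm.
M_n = 1700.09 kN·m.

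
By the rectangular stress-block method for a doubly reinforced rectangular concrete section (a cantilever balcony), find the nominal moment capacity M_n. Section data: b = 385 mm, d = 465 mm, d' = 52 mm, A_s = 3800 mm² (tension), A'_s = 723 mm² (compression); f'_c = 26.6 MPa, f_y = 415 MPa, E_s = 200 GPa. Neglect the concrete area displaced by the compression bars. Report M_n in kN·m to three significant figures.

Assume both tension and compression steel yield.
Net tension couple steel: A_s − A'_s = 3077 mm².
a = (A_s − A'_s) f_y / (0.85 f'_c b) = 1276955/(0.85 × 26.6 × 385) = 146.69 mm.
c = a/β₁ = 146.69/0.85 = 172.58 mm; ε'_s = 0.003(c − d')/c = 0.0021 ≥ f_y/E_s = 0.0021, so compression steel does yield.
M_n = (A_s − A'_s) f_y (d − a/2) + A'_s f_y (d − d') = [1276955 × (465 − 73.345) + 300045 × (465 − 52)] × 10⁻⁶ = 500.13 + 123.92 = 624.05 kN·m.

M_n ≈ 624 kN·m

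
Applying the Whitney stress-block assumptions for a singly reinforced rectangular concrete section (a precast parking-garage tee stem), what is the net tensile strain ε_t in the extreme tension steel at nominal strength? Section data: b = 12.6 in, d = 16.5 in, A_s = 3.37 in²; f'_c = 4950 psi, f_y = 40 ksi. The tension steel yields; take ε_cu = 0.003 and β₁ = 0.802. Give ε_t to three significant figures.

ε_t ≈ 0.0126

a = A_s f_y/(0.85 f'_c b) = 2.543 in.
β₁ = 0.802, so c = a/β₁ = 2.543/0.802 = 3.171 in.
From the linear strain diagram with ε_cu = 0.003: ε_t = 0.003 (d − c)/c = 0.003 × (16.5 − 3.171)/3.171 = 0.0126.
Since ε_t ≥ 0.005, the section is tension-controlled.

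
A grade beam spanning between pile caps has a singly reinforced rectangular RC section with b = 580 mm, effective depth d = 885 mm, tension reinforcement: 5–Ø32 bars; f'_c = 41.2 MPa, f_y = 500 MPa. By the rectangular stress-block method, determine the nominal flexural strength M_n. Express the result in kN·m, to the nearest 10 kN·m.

M_n ≈ 1680 kN·m

A_s = 5 × 804 = 4020 mm².
T = A_s f_y = 4020 × 500 = 2010000 N = 2010 kN.
From C = T: a = T/(0.85 f'_c b) = 2010000/(0.85 × 41.2 × 580) = 98.96 mm.
M_n = T(d − a/2) = 2010 kN × (885 − 49.48) mm = 1679.40 kN·m.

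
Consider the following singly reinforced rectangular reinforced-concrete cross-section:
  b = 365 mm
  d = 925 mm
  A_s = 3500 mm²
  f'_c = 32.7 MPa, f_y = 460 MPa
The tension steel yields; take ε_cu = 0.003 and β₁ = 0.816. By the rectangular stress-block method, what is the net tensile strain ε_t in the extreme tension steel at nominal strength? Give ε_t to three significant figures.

a = A_s f_y/(0.85 f'_c b) = 158.70 mm.
β₁ = 0.816, so c = a/β₁ = 158.70/0.816 = 194.49 mm.
From the linear strain diagram with ε_cu = 0.003: ε_t = 0.003 (d − c)/c = 0.003 × (925 − 194.49)/194.49 = 0.0113.
Since ε_t ≥ 0.005, the section is tension-controlled.

ε_t ≈ 0.0113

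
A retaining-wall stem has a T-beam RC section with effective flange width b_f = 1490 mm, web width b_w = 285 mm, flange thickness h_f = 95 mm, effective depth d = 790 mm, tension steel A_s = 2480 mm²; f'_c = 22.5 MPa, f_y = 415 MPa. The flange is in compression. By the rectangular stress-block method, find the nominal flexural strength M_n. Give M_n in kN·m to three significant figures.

M_n ≈ 794 kN·m

Tension: T = A_s f_y = 2480 × 415 = 1029200 N.
Try a within the flange: a = T/(0.85 f'_c b_f) = 1029200/(0.85 × 22.5 × 1490) = 36.12 mm.
Since a = 36.12 ≤ h_f = 95 mm, the stress block lies entirely in the flange; analyse as a rectangular beam of width b_f.
M_n = T(d − a/2) = 1029200 × (790 − 18.06) = 794.48 × 10⁶ N·mm.
M_n = 794.48 kN·m.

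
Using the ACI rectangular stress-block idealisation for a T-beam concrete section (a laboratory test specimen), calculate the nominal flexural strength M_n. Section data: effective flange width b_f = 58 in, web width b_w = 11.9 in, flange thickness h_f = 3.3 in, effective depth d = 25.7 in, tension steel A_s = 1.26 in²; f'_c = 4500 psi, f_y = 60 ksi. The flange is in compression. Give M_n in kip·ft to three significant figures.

M_n ≈ 161 kip·ft

Tension: T = A_s f_y = 1.26 × 60 = 75.6 kips.
Try a within the flange: a = T/(0.85 f'_c b_f) = 75.6/(0.85 × 4.5 × 58) = 0.341 in.
Since a = 0.341 ≤ h_f = 3.3 in, the stress block lies entirely in the flange; analyse as a rectangular beam of width b_f.
M_n = T(d − a/2) = 75.6 × (25.7 − 0.1705) = 1930.0 kip·in.
M_n = 1930.0/12 = 160.83 kip·ft.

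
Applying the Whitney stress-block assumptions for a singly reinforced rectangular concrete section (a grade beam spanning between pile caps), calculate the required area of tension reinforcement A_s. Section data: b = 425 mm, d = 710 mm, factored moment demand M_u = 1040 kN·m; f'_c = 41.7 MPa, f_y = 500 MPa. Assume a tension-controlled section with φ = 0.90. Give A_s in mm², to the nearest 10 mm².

A_s ≈ 3550 mm²

M_n = M_u/φ = 1040/0.90 = 1155.56 kN·m.
With M_n = 0.85 f'_c a b (d − a/2), solve the quadratic for a:
a = d − √(d² − 2M_n/(0.85 f'_c b)) = 710 − √(710² − 2 × 1155.56×10⁶/(0.85 × 41.7 × 425)) = 117.82 mm.
A_s = 0.85 f'_c a b / f_y = 0.85 × 41.7 × 117.82 × 425 / 500 = 3549.7 mm².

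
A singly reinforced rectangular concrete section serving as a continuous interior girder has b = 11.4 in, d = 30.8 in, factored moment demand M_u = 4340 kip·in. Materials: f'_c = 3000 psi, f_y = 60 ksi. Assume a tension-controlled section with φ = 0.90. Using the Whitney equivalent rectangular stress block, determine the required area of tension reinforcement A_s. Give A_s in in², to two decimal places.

A_s ≈ 2.89 in²

M_n = M_u/φ = 4340/0.90 = 4822.22 kip·in.
From M_n = 0.85 f'_c a b (d − a/2):
a = d − √(d² − 2M_n/(0.85 f'_c b)) = 30.8 − √(30.8² − 2 × 4822.22/(0.85 × 3 × 11.4)) = 5.963 in.
A_s = 0.85 f'_c a b / f_y = 0.85 × 3 × 5.963 × 11.4 / 60 = 2.889 in².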